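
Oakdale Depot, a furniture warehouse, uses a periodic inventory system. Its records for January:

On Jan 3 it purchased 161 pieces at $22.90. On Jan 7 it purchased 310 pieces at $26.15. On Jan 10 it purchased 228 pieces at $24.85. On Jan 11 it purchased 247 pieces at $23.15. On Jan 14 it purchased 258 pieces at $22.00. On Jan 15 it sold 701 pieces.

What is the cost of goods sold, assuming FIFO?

COGS = $17,505.50

Jan 15, 701 sold [FIFO — oldest first]: 161 @ $22.90 + 310 @ $26.15 + 228 @ $24.85 + 2 @ $23.15 = $17,505.50
Ending inventory: 245 @ $23.15 + 258 @ $22.00 = $11,347.75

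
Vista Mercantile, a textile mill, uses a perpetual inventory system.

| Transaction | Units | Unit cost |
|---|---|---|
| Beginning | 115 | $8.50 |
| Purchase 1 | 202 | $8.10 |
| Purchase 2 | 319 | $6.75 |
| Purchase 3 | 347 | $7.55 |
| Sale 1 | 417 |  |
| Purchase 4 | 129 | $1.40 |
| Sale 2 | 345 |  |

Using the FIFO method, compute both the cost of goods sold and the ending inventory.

COGS = $5,718.25; ending inventory = $1,849.15

Sale 1 (417) [FIFO — oldest first]: 115 @ $8.50 + 202 @ $8.10 + 100 @ $6.75 = $3,288.70
Sale 2 (345) [FIFO — oldest first]: 219 @ $6.75 + 126 @ $7.55 = $2,429.55
Total COGS = $3,288.70 + $2,429.55 = $5,718.25
Ending inventory: 221 @ $7.55 + 129 @ $1.40 = $1,849.15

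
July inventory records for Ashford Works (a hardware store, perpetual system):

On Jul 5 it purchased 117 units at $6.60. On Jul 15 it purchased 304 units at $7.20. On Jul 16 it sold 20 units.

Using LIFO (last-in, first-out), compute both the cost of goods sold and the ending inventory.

Jul 16, 20 sold [LIFO — newest first]: 20 @ $7.20 = $144.00
Ending inventory: 117 @ $6.60 + 284 @ $7.20 = $2,817.00

COGS = $144.00; ending inventory = $2,817.00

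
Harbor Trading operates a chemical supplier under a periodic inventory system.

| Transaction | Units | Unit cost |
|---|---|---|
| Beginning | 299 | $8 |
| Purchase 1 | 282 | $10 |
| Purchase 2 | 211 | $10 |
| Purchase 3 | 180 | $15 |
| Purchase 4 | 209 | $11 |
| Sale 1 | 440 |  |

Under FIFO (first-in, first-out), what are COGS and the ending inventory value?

COGS = $3,802; ending inventory = $8,519

Sale 1 (440) [FIFO — oldest first]: 299 @ $8 + 141 @ $10 = $3,802
Ending inventory: 141 @ $10 + 211 @ $10 + 180 @ $15 + 209 @ $11 = $8,519
Check: goods available $12,321 = COGS $3,802 + ending $8,519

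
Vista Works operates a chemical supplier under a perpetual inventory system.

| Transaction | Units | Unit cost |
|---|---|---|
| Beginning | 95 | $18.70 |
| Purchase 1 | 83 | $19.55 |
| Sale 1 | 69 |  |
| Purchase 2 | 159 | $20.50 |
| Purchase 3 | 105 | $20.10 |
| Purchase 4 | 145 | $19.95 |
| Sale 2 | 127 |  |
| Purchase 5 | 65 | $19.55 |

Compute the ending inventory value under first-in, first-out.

Sale 1 (69) [FIFO — oldest first]: 69 @ $18.70 = $1,290.30
Sale 2 (127) [FIFO — oldest first]: 26 @ $18.70 + 83 @ $19.55 + 18 @ $20.50 = $2,477.85
Total COGS = $1,290.30 + $2,477.85 = $3,768.15
Ending inventory: 141 @ $20.50 + 105 @ $20.10 + 145 @ $19.95 + 65 @ $19.55 = $9,164.50
Check: goods available $12,932.65 = COGS $3,768.15 + ending $9,164.50

Ending inventory = $9,164.50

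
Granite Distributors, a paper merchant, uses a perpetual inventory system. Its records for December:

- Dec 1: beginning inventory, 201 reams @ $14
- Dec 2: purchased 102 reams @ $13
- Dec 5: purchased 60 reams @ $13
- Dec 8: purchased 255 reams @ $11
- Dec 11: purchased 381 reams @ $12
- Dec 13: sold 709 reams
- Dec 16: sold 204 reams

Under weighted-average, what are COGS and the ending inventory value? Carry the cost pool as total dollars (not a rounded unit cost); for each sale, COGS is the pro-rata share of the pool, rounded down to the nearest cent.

After Dec 1: 201 on hand, pool $2,814.00 (≈ $14.0000 each)
After Dec 2: 303 on hand, pool $4,140.00 (≈ $13.6634 each)
After Dec 5: 363 on hand, pool $4,920.00 (≈ $13.5537 each)
After Dec 8: 618 on hand, pool $7,725.00 (≈ $12.5000 each)
After Dec 11: 999 on hand, pool $12,297.00 (≈ $12.3093 each)
Dec 13, sell 709: 709/999 × $12,297.00 → $8,727.30
Dec 16, sell 204: 204/290 × $3,569.70 → $2,511.09
Total COGS = $8,727.30 + $2,511.09 = $11,238.39
Ending inventory (cost pool remaining) = $1,058.61
Check: goods available $12,297.00 = COGS $11,238.39 + ending $1,058.61

COGS = $11,238.39; ending inventory = $1,058.61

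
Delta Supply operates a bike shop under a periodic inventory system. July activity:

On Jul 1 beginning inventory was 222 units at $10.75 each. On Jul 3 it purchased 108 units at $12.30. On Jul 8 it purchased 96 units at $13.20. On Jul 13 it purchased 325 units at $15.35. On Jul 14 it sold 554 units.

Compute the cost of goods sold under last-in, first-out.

Jul 14, 554 sold [LIFO — newest first]: 325 @ $15.35 + 96 @ $13.20 + 108 @ $12.30 + 25 @ $10.75 = $7,853.10
Ending inventory: 197 @ $10.75 = $2,117.75

COGS = $7,853.10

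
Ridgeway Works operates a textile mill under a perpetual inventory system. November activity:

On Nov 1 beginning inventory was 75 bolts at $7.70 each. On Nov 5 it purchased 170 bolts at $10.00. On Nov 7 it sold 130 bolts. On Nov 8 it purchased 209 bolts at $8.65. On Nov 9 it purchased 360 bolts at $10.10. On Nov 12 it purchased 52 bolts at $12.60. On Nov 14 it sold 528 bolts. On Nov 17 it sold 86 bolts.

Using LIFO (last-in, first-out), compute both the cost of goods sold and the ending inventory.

COGS = $7,338.50; ending inventory = $1,038.05

Nov 7, 130 sold [LIFO — newest first]: 130 @ $10.00 = $1,300.00
Nov 14, 528 sold [LIFO — newest first]: 52 @ $12.60 + 360 @ $10.10 + 116 @ $8.65 = $5,294.60
Nov 17, 86 sold [LIFO — newest first]: 86 @ $8.65 = $743.90
Total COGS = $1,300.00 + $5,294.60 + $743.90 = $7,338.50
Ending inventory: 75 @ $7.70 + 40 @ $10.00 + 7 @ $8.65 = $1,038.05
Check: goods available $8,376.55 = COGS $7,338.50 + ending $1,038.05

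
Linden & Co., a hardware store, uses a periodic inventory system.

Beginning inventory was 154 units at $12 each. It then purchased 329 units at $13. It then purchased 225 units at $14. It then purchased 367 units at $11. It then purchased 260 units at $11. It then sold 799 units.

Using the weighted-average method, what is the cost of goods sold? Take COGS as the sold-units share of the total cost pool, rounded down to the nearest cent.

Sale 1, sell 799: 799/1335 × $16,172.00 → $9,678.97
Ending inventory (cost pool remaining) = $6,493.03

COGS = $9,678.97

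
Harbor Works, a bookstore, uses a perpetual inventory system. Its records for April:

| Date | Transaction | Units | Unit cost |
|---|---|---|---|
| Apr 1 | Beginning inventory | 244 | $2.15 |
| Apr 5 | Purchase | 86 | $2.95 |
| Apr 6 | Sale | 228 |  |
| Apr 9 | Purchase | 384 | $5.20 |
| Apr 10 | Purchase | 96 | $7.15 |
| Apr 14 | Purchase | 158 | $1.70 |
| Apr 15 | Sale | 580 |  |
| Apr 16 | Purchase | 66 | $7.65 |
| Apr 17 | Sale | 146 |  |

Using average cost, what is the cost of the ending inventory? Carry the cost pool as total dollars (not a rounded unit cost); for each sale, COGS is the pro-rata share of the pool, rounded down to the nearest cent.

After Apr 1: 244 on hand, pool $524.60 (≈ $2.1500 each)
After Apr 5: 330 on hand, pool $778.30 (≈ $2.3585 each)
Apr 6, sell 228: 228/330 × $778.30 → $537.73
After Apr 9: 486 on hand, pool $2,237.37 (≈ $4.6036 each)
After Apr 10: 582 on hand, pool $2,923.77 (≈ $5.0237 each)
After Apr 14: 740 on hand, pool $3,192.37 (≈ $4.3140 each)
Apr 15, sell 580: 580/740 × $3,192.37 → $2,502.12
After Apr 16: 226 on hand, pool $1,195.15 (≈ $5.2883 each)
Apr 17, sell 146: 146/226 × $1,195.15 → $772.08
Total COGS = $537.73 + $2,502.12 + $772.08 = $3,811.93
Ending inventory (cost pool remaining) = $423.07

Ending inventory = $423.07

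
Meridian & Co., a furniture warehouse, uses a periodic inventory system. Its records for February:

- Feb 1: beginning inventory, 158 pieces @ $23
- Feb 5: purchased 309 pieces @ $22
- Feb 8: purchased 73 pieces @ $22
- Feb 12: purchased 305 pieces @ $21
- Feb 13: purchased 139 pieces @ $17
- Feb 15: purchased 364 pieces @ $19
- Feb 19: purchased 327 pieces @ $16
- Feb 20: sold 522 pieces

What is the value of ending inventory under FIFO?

Feb 20, 522 sold [FIFO — oldest first]: 158 @ $23 + 309 @ $22 + 55 @ $22 = $11,642
Ending inventory: 18 @ $22 + 305 @ $21 + 139 @ $17 + 364 @ $19 + 327 @ $16 = $21,312

Ending inventory = $21,312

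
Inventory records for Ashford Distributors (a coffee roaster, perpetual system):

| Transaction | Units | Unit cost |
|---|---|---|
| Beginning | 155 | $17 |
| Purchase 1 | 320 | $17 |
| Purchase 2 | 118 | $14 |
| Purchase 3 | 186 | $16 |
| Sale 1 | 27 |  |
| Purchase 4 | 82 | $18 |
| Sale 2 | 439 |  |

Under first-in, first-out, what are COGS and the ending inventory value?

COGS = $7,922; ending inventory = $6,257

Sale 1 (27) [FIFO — oldest first]: 27 @ $17 = $459
Sale 2 (439) [FIFO — oldest first]: 128 @ $17 + 311 @ $17 = $7,463
Total COGS = $459 + $7,463 = $7,922
Ending inventory: 9 @ $17 + 118 @ $14 + 186 @ $16 + 82 @ $18 = $6,257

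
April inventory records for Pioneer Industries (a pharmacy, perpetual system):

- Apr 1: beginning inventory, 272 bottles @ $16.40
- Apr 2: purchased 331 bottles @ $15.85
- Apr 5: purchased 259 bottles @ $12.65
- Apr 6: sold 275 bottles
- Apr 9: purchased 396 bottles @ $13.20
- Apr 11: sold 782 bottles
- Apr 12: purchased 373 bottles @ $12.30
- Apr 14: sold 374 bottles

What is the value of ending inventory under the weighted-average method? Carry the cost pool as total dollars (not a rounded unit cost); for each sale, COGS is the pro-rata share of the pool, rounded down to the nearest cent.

Ending inventory = $2,600.91

After Apr 1: 272 on hand, pool $4,460.80 (≈ $16.4000 each)
After Apr 2: 603 on hand, pool $9,707.15 (≈ $16.0981 each)
After Apr 5: 862 on hand, pool $12,983.50 (≈ $15.0621 each)
Apr 6, sell 275: 275/862 × $12,983.50 → $4,142.06
After Apr 9: 983 on hand, pool $14,068.64 (≈ $14.3119 each)
Apr 11, sell 782: 782/983 × $14,068.64 → $11,191.93
After Apr 12: 574 on hand, pool $7,464.61 (≈ $13.0045 each)
Apr 14, sell 374: 374/574 × $7,464.61 → $4,863.70
Total COGS = $4,142.06 + $11,191.93 + $4,863.70 = $20,197.69
Ending inventory (cost pool remaining) = $2,600.91
Check: goods available $22,798.60 = COGS $20,197.69 + ending $2,600.91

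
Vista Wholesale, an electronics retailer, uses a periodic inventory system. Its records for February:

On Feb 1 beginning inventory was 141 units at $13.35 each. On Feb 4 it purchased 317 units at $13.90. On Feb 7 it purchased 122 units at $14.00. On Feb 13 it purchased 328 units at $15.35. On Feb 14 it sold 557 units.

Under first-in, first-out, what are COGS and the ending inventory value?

Feb 14, 557 sold [FIFO — oldest first]: 141 @ $13.35 + 317 @ $13.90 + 99 @ $14.00 = $7,674.65
Ending inventory: 23 @ $14.00 + 328 @ $15.35 = $5,356.80

COGS = $7,674.65; ending inventory = $5,356.80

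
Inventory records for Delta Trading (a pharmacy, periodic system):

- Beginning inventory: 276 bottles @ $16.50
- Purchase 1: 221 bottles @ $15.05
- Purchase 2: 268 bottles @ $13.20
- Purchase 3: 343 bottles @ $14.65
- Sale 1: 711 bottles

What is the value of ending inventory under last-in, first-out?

Sale 1 (711) [LIFO — newest first]: 343 @ $14.65 + 268 @ $13.20 + 100 @ $15.05 = $10,067.55
Ending inventory: 276 @ $16.50 + 121 @ $15.05 = $6,375.05

Ending inventory = $6,375.05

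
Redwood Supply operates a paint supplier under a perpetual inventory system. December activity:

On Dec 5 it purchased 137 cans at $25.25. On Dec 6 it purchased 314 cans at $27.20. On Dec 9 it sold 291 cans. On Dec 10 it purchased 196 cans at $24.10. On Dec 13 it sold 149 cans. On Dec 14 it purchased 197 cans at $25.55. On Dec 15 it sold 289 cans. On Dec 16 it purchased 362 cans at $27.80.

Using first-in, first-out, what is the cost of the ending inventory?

Ending inventory = $13,001.85

Dec 9, 291 sold [FIFO — oldest first]: 137 @ $25.25 + 154 @ $27.20 = $7,648.05
Dec 13, 149 sold [FIFO — oldest first]: 149 @ $27.20 = $4,052.80
Dec 15, 289 sold [FIFO — oldest first]: 11 @ $27.20 + 196 @ $24.10 + 82 @ $25.55 = $7,117.90
Total COGS = $7,648.05 + $4,052.80 + $7,117.90 = $18,818.75
Ending inventory: 115 @ $25.55 + 362 @ $27.80 = $13,001.85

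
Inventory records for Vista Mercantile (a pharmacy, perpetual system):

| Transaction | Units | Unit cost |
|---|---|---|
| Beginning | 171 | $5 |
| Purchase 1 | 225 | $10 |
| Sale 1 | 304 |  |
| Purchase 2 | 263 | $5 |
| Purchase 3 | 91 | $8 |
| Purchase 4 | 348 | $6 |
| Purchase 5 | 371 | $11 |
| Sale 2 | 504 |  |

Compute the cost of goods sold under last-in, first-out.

COGS = $7,524

Sale 1 (304) [LIFO — newest first]: 225 @ $10 + 79 @ $5 = $2,645
Sale 2 (504) [LIFO — newest first]: 371 @ $11 + 133 @ $6 = $4,879
Total COGS = $2,645 + $4,879 = $7,524
Ending inventory: 92 @ $5 + 263 @ $5 + 91 @ $8 + 215 @ $6 = $3,793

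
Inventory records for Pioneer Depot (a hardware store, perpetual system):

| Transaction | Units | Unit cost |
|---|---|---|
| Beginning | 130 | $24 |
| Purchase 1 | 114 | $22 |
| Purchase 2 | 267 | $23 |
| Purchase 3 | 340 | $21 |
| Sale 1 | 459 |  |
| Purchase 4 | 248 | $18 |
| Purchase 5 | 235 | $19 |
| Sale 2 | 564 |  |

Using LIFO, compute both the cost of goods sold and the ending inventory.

Sale 1 (459) [LIFO — newest first]: 340 @ $21 + 119 @ $23 = $9,877
Sale 2 (564) [LIFO — newest first]: 235 @ $19 + 248 @ $18 + 81 @ $23 = $10,792
Total COGS = $9,877 + $10,792 = $20,669
Ending inventory: 130 @ $24 + 114 @ $22 + 67 @ $23 = $7,169

COGS = $20,669; ending inventory = $7,169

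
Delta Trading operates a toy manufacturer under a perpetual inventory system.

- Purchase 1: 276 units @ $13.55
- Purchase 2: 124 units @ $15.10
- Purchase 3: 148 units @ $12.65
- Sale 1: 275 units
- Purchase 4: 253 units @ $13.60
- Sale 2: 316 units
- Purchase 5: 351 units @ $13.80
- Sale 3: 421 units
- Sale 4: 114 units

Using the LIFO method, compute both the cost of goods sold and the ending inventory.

COGS = $15,416.70; ending inventory = $352.30

Sale 1 (275) [LIFO — newest first]: 148 @ $12.65 + 124 @ $15.10 + 3 @ $13.55 = $3,785.25
Sale 2 (316) [LIFO — newest first]: 253 @ $13.60 + 63 @ $13.55 = $4,294.45
Sale 3 (421) [LIFO — newest first]: 351 @ $13.80 + 70 @ $13.55 = $5,792.30
Sale 4 (114) [LIFO — newest first]: 114 @ $13.55 = $1,544.70
Total COGS = $3,785.25 + $4,294.45 + $5,792.30 + $1,544.70 = $15,416.70
Ending inventory: 26 @ $13.55 = $352.30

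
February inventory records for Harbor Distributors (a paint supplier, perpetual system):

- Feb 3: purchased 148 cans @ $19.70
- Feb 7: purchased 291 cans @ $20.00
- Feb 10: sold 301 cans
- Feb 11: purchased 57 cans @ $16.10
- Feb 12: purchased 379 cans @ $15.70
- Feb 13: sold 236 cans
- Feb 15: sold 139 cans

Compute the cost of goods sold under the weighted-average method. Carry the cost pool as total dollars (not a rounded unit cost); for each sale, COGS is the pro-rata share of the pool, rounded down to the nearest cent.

After Feb 3: 148 on hand, pool $2,915.60 (≈ $19.7000 each)
After Feb 7: 439 on hand, pool $8,735.60 (≈ $19.8989 each)
Feb 10, sell 301: 301/439 × $8,735.60 → $5,989.55
After Feb 11: 195 on hand, pool $3,663.75 (≈ $18.7885 each)
After Feb 12: 574 on hand, pool $9,614.05 (≈ $16.7492 each)
Feb 13, sell 236: 236/574 × $9,614.05 → $3,952.81
Feb 15, sell 139: 139/338 × $5,661.24 → $2,328.14
Total COGS = $5,989.55 + $3,952.81 + $2,328.14 = $12,270.50
Ending inventory (cost pool remaining) = $3,333.10
Check: goods available $15,603.60 = COGS $12,270.50 + ending $3,333.10

COGS = $12,270.50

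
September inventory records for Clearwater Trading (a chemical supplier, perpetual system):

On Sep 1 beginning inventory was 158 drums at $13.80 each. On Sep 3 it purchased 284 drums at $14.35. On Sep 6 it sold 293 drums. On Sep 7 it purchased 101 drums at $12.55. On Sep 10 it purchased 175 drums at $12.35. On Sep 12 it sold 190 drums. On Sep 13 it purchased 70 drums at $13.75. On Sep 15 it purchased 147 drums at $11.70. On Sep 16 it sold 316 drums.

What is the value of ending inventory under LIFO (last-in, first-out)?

Ending inventory = $1,876.80

Sep 6, 293 sold [LIFO — newest first]: 284 @ $14.35 + 9 @ $13.80 = $4,199.60
Sep 12, 190 sold [LIFO — newest first]: 175 @ $12.35 + 15 @ $12.55 = $2,349.50
Sep 16, 316 sold [LIFO — newest first]: 147 @ $11.70 + 70 @ $13.75 + 86 @ $12.55 + 13 @ $13.80 = $3,941.10
Total COGS = $4,199.60 + $2,349.50 + $3,941.10 = $10,490.20
Ending inventory: 136 @ $13.80 = $1,876.80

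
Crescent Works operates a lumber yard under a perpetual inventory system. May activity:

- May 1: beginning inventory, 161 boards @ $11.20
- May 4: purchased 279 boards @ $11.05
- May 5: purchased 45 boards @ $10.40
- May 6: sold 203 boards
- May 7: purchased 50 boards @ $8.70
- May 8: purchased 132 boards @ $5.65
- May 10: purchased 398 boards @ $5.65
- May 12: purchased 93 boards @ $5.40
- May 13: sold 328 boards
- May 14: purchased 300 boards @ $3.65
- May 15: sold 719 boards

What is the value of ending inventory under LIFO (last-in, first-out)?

May 6, 203 sold [LIFO — newest first]: 45 @ $10.40 + 158 @ $11.05 = $2,213.90
May 13, 328 sold [LIFO — newest first]: 93 @ $5.40 + 235 @ $5.65 = $1,829.95
May 15, 719 sold [LIFO — newest first]: 300 @ $3.65 + 163 @ $5.65 + 132 @ $5.65 + 50 @ $8.70 + 74 @ $11.05 = $4,014.45
Total COGS = $2,213.90 + $1,829.95 + $4,014.45 = $8,058.30
Ending inventory: 161 @ $11.20 + 47 @ $11.05 = $2,322.55

Ending inventory = $2,322.55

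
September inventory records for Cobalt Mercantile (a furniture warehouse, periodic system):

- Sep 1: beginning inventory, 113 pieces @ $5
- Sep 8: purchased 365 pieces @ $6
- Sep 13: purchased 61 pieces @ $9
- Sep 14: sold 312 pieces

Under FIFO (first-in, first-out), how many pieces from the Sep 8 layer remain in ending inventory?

166

Sep 14, 312 sold [FIFO — oldest first]: 113 @ $5 + 199 @ $6 = $1,759
Ending inventory: 166 @ $6 + 61 @ $9 = $1,545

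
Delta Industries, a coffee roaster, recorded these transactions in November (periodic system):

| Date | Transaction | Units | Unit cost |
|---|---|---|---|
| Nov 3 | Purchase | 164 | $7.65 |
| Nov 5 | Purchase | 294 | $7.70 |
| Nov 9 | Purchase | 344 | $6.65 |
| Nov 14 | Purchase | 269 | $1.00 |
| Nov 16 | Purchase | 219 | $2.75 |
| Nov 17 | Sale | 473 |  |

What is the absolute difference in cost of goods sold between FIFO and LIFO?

FIFO COGS: 164 @ $7.65 + 294 @ $7.70 + 15 @ $6.65 = $3,618.15
LIFO COGS: 219 @ $2.75 + 254 @ $1.00 = $856.25
Difference = |$3,618.15 − $856.25| = $2,761.90

$2,761.90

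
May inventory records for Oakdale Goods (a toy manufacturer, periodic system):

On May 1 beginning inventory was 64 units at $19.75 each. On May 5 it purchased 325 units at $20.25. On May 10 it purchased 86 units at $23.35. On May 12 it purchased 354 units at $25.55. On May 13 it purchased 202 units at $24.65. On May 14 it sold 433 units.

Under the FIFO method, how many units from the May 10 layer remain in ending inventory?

42

May 14, 433 sold [FIFO — oldest first]: 64 @ $19.75 + 325 @ $20.25 + 44 @ $23.35 = $8,872.65
Ending inventory: 42 @ $23.35 + 354 @ $25.55 + 202 @ $24.65 = $15,004.70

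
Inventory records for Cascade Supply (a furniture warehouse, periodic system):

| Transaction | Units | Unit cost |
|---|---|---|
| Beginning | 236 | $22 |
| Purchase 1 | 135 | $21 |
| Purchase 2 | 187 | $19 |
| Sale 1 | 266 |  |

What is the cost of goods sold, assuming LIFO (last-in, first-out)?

COGS = $5,212

Sale 1 (266) [LIFO — newest first]: 187 @ $19 + 79 @ $21 = $5,212
Ending inventory: 236 @ $22 + 56 @ $21 = $6,368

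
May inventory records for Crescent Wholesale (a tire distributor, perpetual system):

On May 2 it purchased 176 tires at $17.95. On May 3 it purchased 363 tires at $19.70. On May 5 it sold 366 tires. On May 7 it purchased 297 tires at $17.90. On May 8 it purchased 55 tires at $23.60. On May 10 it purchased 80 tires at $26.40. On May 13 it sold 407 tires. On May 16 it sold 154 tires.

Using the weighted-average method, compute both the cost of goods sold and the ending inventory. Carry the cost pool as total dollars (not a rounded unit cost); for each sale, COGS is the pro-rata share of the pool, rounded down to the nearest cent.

After May 2: 176 on hand, pool $3,159.20 (≈ $17.9500 each)
After May 3: 539 on hand, pool $10,310.30 (≈ $19.1286 each)
May 5, sell 366: 366/539 × $10,310.30 → $7,001.05
After May 7: 470 on hand, pool $8,625.55 (≈ $18.3522 each)
After May 8: 525 on hand, pool $9,923.55 (≈ $18.9020 each)
After May 10: 605 on hand, pool $12,035.55 (≈ $19.8935 each)
May 13, sell 407: 407/605 × $12,035.55 → $8,096.64
May 16, sell 154: 154/198 × $3,938.91 → $3,063.59
Total COGS = $7,001.05 + $8,096.64 + $3,063.59 = $18,161.28
Ending inventory (cost pool remaining) = $875.32

COGS = $18,161.28; ending inventory = $875.32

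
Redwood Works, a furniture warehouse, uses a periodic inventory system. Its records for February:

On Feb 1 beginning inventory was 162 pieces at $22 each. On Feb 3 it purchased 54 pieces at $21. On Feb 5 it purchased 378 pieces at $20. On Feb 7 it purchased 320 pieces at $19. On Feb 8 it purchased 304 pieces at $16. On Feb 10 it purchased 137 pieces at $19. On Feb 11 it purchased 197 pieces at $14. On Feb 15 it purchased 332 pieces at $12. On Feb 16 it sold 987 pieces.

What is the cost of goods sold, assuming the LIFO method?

COGS = $14,532

Feb 16, 987 sold [LIFO — newest first]: 332 @ $12 + 197 @ $14 + 137 @ $19 + 304 @ $16 + 17 @ $19 = $14,532
Ending inventory: 162 @ $22 + 54 @ $21 + 378 @ $20 + 303 @ $19 = $18,015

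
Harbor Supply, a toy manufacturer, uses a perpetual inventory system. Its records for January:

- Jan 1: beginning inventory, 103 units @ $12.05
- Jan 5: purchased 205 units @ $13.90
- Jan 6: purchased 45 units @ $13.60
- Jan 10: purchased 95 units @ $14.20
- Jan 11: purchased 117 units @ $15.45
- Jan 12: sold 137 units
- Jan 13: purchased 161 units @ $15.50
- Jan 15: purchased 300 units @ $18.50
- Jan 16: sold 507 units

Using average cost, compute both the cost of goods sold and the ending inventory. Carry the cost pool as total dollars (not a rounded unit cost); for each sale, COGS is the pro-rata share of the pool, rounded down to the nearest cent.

COGS = $9,889.43; ending inventory = $6,015.37

After Jan 1: 103 on hand, pool $1,241.15 (≈ $12.0500 each)
After Jan 5: 308 on hand, pool $4,090.65 (≈ $13.2813 each)
After Jan 6: 353 on hand, pool $4,702.65 (≈ $13.3220 each)
After Jan 10: 448 on hand, pool $6,051.65 (≈ $13.5081 each)
After Jan 11: 565 on hand, pool $7,859.30 (≈ $13.9103 each)
Jan 12, sell 137: 137/565 × $7,859.30 → $1,905.70
After Jan 13: 589 on hand, pool $8,449.10 (≈ $14.3448 each)
After Jan 15: 889 on hand, pool $13,999.10 (≈ $15.7470 each)
Jan 16, sell 507: 507/889 × $13,999.10 → $7,983.73
Total COGS = $1,905.70 + $7,983.73 = $9,889.43
Ending inventory (cost pool remaining) = $6,015.37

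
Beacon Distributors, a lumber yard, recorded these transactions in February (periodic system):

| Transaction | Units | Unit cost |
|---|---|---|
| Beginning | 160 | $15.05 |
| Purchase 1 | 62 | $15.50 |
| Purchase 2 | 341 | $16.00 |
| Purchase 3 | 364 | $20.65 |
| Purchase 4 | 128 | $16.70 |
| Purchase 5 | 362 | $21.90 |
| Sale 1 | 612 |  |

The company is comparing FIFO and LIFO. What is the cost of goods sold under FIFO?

COGS = $9,836.85

FIFO COGS: 160 @ $15.05 + 62 @ $15.50 + 341 @ $16.00 + 49 @ $20.65 = $9,836.85
LIFO COGS: 362 @ $21.90 + 128 @ $16.70 + 122 @ $20.65 = $12,584.70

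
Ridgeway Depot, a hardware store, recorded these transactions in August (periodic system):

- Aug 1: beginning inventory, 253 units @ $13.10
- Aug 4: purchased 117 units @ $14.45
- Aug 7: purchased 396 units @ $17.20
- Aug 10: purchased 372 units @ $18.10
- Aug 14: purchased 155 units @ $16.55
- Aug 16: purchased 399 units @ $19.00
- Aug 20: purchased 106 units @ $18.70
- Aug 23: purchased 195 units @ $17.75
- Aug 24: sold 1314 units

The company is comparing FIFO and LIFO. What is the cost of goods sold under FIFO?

FIFO COGS: 253 @ $13.10 + 117 @ $14.45 + 396 @ $17.20 + 372 @ $18.10 + 155 @ $16.55 + 21 @ $19.00 = $21,513.60
LIFO COGS: 195 @ $17.75 + 106 @ $18.70 + 399 @ $19.00 + 155 @ $16.55 + 372 @ $18.10 + 87 @ $17.20 = $23,819.30

COGS = $21,513.60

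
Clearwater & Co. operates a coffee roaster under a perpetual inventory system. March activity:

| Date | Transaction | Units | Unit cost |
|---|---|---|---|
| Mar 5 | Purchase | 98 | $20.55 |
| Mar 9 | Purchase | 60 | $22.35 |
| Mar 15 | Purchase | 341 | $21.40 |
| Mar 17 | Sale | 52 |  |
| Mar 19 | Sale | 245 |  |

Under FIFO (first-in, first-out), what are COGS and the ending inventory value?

Mar 17, 52 sold [FIFO — oldest first]: 52 @ $20.55 = $1,068.60
Mar 19, 245 sold [FIFO — oldest first]: 46 @ $20.55 + 60 @ $22.35 + 139 @ $21.40 = $5,260.90
Total COGS = $1,068.60 + $5,260.90 = $6,329.50
Ending inventory: 202 @ $21.40 = $4,322.80

COGS = $6,329.50; ending inventory = $4,322.80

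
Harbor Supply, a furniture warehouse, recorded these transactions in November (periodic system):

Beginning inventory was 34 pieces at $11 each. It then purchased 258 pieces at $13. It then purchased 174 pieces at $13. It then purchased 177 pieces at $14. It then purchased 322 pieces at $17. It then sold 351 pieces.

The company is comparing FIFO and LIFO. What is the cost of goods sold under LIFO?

FIFO COGS: 34 @ $11 + 258 @ $13 + 59 @ $13 = $4,495
LIFO COGS: 322 @ $17 + 29 @ $14 = $5,880

COGS = $5,880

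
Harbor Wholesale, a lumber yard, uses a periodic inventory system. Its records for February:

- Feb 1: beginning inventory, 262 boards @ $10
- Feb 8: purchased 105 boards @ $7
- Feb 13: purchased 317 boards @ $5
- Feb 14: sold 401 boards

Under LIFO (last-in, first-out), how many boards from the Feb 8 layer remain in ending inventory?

21

Feb 14, 401 sold [LIFO — newest first]: 317 @ $5 + 84 @ $7 = $2,173
Ending inventory: 262 @ $10 + 21 @ $7 = $2,767
Check: goods available $4,940 = COGS $2,173 + ending $2,767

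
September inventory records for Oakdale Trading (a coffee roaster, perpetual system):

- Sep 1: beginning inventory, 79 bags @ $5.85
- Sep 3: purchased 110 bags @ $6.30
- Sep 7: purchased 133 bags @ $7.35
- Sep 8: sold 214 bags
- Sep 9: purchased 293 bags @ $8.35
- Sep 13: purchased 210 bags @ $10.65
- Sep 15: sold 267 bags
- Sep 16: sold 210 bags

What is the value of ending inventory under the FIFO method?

Ending inventory = $1,427.10

Sep 8, 214 sold [FIFO — oldest first]: 79 @ $5.85 + 110 @ $6.30 + 25 @ $7.35 = $1,338.90
Sep 15, 267 sold [FIFO — oldest first]: 108 @ $7.35 + 159 @ $8.35 = $2,121.45
Sep 16, 210 sold [FIFO — oldest first]: 134 @ $8.35 + 76 @ $10.65 = $1,928.30
Total COGS = $1,338.90 + $2,121.45 + $1,928.30 = $5,388.65
Ending inventory: 134 @ $10.65 = $1,427.10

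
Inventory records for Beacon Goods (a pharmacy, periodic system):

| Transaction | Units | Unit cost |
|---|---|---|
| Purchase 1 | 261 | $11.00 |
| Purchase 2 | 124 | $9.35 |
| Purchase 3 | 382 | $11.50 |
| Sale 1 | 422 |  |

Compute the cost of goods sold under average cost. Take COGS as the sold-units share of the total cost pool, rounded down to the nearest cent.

COGS = $4,634.51

Sale 1, sell 422: 422/767 × $8,423.40 → $4,634.51
Ending inventory (cost pool remaining) = $3,788.89
Check: goods available $8,423.40 = COGS $4,634.51 + ending $3,788.89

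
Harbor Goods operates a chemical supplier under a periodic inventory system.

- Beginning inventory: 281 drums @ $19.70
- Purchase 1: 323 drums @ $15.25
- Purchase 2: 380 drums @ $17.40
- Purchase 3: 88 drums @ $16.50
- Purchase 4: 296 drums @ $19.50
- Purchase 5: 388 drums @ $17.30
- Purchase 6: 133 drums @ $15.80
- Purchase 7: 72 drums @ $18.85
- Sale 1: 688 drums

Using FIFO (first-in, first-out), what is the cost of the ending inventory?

Ending inventory = $22,545.40

Sale 1 (688) [FIFO — oldest first]: 281 @ $19.70 + 323 @ $15.25 + 84 @ $17.40 = $11,923.05
Ending inventory: 296 @ $17.40 + 88 @ $16.50 + 296 @ $19.50 + 388 @ $17.30 + 133 @ $15.80 + 72 @ $18.85 = $22,545.40
Check: goods available $34,468.45 = COGS $11,923.05 + ending $22,545.40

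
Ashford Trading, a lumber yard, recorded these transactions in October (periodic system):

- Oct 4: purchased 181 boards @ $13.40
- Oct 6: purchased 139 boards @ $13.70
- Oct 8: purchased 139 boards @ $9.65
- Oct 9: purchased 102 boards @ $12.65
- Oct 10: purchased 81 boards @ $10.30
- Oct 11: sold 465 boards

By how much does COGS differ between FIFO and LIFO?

$323.10

FIFO COGS: 181 @ $13.40 + 139 @ $13.70 + 139 @ $9.65 + 6 @ $12.65 = $5,746.95
LIFO COGS: 81 @ $10.30 + 102 @ $12.65 + 139 @ $9.65 + 139 @ $13.70 + 4 @ $13.40 = $5,423.85
Difference = |$5,746.95 − $5,423.85| = $323.10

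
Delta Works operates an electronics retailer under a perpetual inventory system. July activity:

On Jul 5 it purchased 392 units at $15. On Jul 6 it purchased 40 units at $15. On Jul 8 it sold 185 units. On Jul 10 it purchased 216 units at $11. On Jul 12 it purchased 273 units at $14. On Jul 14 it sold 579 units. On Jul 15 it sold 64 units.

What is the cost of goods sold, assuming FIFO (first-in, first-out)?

COGS = $11,376

Jul 8, 185 sold [FIFO — oldest first]: 185 @ $15 = $2,775
Jul 14, 579 sold [FIFO — oldest first]: 207 @ $15 + 40 @ $15 + 216 @ $11 + 116 @ $14 = $7,705
Jul 15, 64 sold [FIFO — oldest first]: 64 @ $14 = $896
Total COGS = $2,775 + $7,705 + $896 = $11,376
Ending inventory: 93 @ $14 = $1,302
Check: goods available $12,678 = COGS $11,376 + ending $1,302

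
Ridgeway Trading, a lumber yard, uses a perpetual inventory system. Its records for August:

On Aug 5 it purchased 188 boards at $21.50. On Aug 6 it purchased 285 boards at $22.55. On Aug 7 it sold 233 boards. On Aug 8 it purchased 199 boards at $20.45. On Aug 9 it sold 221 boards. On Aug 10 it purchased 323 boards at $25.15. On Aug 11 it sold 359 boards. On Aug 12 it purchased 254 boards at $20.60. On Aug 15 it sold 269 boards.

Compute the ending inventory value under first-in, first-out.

Ending inventory = $3,440.20

Aug 7, 233 sold [FIFO — oldest first]: 188 @ $21.50 + 45 @ $22.55 = $5,056.75
Aug 9, 221 sold [FIFO — oldest first]: 221 @ $22.55 = $4,983.55
Aug 11, 359 sold [FIFO — oldest first]: 19 @ $22.55 + 199 @ $20.45 + 141 @ $25.15 = $8,044.15
Aug 15, 269 sold [FIFO — oldest first]: 182 @ $25.15 + 87 @ $20.60 = $6,369.50
Total COGS = $5,056.75 + $4,983.55 + $8,044.15 + $6,369.50 = $24,453.95
Ending inventory: 167 @ $20.60 = $3,440.20
Check: goods available $27,894.15 = COGS $24,453.95 + ending $3,440.20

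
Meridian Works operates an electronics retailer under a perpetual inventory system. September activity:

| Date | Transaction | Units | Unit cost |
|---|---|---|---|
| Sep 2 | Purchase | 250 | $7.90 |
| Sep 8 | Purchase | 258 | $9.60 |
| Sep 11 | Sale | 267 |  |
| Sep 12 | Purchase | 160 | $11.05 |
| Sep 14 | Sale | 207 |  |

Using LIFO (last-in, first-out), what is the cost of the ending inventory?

Ending inventory = $1,532.60

Sep 11, 267 sold [LIFO — newest first]: 258 @ $9.60 + 9 @ $7.90 = $2,547.90
Sep 14, 207 sold [LIFO — newest first]: 160 @ $11.05 + 47 @ $7.90 = $2,139.30
Total COGS = $2,547.90 + $2,139.30 = $4,687.20
Ending inventory: 194 @ $7.90 = $1,532.60
Check: goods available $6,219.80 = COGS $4,687.20 + ending $1,532.60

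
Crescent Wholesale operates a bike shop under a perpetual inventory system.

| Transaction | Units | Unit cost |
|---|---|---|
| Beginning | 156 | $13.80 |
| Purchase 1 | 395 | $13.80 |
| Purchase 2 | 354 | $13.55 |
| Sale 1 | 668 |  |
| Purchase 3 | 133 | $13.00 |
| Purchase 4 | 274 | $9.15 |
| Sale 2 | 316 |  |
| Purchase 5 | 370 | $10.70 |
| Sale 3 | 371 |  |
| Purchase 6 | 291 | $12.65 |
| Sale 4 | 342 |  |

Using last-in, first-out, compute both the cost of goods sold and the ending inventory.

COGS = $20,499.15; ending inventory = $3,777.60

Sale 1 (668) [LIFO — newest first]: 354 @ $13.55 + 314 @ $13.80 = $9,129.90
Sale 2 (316) [LIFO — newest first]: 274 @ $9.15 + 42 @ $13.00 = $3,053.10
Sale 3 (371) [LIFO — newest first]: 370 @ $10.70 + 1 @ $13.00 = $3,972.00
Sale 4 (342) [LIFO — newest first]: 291 @ $12.65 + 51 @ $13.00 = $4,344.15
Total COGS = $9,129.90 + $3,053.10 + $3,972.00 + $4,344.15 = $20,499.15
Ending inventory: 156 @ $13.80 + 81 @ $13.80 + 39 @ $13.00 = $3,777.60
Check: goods available $24,276.75 = COGS $20,499.15 + ending $3,777.60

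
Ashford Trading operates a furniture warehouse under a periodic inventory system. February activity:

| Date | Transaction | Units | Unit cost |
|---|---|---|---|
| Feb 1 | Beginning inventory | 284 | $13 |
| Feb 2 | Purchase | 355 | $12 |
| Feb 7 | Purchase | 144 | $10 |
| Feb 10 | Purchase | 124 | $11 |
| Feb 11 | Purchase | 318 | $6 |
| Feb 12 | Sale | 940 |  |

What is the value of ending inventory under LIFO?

Ending inventory = $3,704

Feb 12, 940 sold [LIFO — newest first]: 318 @ $6 + 124 @ $11 + 144 @ $10 + 354 @ $12 = $8,960
Ending inventory: 284 @ $13 + 1 @ $12 = $3,704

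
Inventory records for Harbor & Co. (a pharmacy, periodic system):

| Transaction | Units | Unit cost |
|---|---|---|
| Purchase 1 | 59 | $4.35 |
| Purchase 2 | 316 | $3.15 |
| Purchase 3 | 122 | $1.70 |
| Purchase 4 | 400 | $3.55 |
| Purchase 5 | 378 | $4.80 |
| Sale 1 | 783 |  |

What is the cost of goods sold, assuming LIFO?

COGS = $3,242.90

Sale 1 (783) [LIFO — newest first]: 378 @ $4.80 + 400 @ $3.55 + 5 @ $1.70 = $3,242.90
Ending inventory: 59 @ $4.35 + 316 @ $3.15 + 117 @ $1.70 = $1,450.95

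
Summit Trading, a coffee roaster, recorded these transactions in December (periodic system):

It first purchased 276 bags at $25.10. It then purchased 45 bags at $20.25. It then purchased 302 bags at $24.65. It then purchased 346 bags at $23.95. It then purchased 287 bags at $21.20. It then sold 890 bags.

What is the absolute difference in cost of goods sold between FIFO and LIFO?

FIFO COGS: 276 @ $25.10 + 45 @ $20.25 + 302 @ $24.65 + 267 @ $23.95 = $21,677.80
LIFO COGS: 287 @ $21.20 + 346 @ $23.95 + 257 @ $24.65 = $20,706.15
Difference = |$21,677.80 − $20,706.15| = $971.65

$971.65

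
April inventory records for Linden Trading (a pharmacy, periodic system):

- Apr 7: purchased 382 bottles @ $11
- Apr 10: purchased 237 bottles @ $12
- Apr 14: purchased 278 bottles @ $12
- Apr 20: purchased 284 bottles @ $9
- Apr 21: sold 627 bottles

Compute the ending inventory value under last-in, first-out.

Apr 21, 627 sold [LIFO — newest first]: 284 @ $9 + 278 @ $12 + 65 @ $12 = $6,672
Ending inventory: 382 @ $11 + 172 @ $12 = $6,266
Check: goods available $12,938 = COGS $6,672 + ending $6,266

Ending inventory = $6,266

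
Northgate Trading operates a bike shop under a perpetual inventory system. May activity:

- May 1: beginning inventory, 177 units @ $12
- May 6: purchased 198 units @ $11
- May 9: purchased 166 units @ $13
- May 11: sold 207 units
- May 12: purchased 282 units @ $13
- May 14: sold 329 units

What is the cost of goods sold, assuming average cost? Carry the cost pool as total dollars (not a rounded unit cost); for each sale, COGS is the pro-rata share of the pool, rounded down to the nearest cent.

COGS = $6,559.81

After May 1: 177 on hand, pool $2,124.00 (≈ $12.0000 each)
After May 6: 375 on hand, pool $4,302.00 (≈ $11.4720 each)
After May 9: 541 on hand, pool $6,460.00 (≈ $11.9409 each)
May 11, sell 207: 207/541 × $6,460.00 → $2,471.75
After May 12: 616 on hand, pool $7,654.25 (≈ $12.4257 each)
May 14, sell 329: 329/616 × $7,654.25 → $4,088.06
Total COGS = $2,471.75 + $4,088.06 = $6,559.81
Ending inventory (cost pool remaining) = $3,566.19
Check: goods available $10,126.00 = COGS $6,559.81 + ending $3,566.19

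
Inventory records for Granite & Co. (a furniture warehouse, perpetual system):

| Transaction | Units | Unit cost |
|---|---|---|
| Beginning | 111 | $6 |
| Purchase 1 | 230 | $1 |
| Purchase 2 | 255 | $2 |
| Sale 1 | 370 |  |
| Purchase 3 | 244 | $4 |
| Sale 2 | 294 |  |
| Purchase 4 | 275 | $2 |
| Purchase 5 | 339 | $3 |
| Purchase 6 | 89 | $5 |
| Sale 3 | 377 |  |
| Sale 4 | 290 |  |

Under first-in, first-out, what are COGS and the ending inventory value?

Sale 1 (370) [FIFO — oldest first]: 111 @ $6 + 230 @ $1 + 29 @ $2 = $954
Sale 2 (294) [FIFO — oldest first]: 226 @ $2 + 68 @ $4 = $724
Sale 3 (377) [FIFO — oldest first]: 176 @ $4 + 201 @ $2 = $1,106
Sale 4 (290) [FIFO — oldest first]: 74 @ $2 + 216 @ $3 = $796
Total COGS = $954 + $724 + $1,106 + $796 = $3,580
Ending inventory: 123 @ $3 + 89 @ $5 = $814
Check: goods available $4,394 = COGS $3,580 + ending $814

COGS = $3,580; ending inventory = $814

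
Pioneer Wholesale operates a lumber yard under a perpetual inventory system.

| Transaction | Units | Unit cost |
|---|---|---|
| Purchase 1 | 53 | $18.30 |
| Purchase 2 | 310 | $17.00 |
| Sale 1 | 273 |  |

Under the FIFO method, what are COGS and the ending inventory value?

COGS = $4,709.90; ending inventory = $1,530.00

Sale 1 (273) [FIFO — oldest first]: 53 @ $18.30 + 220 @ $17.00 = $4,709.90
Ending inventory: 90 @ $17.00 = $1,530.00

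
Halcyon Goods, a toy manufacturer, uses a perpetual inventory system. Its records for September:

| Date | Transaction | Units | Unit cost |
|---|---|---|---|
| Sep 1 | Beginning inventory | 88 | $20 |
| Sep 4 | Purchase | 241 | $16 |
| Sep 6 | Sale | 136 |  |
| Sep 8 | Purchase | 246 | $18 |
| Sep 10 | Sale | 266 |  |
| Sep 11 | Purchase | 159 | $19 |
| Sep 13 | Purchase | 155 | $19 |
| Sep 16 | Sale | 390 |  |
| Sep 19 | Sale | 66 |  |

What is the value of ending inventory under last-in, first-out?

Sep 6, 136 sold [LIFO — newest first]: 136 @ $16 = $2,176
Sep 10, 266 sold [LIFO — newest first]: 246 @ $18 + 20 @ $16 = $4,748
Sep 16, 390 sold [LIFO — newest first]: 155 @ $19 + 159 @ $19 + 76 @ $16 = $7,182
Sep 19, 66 sold [LIFO — newest first]: 9 @ $16 + 57 @ $20 = $1,284
Total COGS = $2,176 + $4,748 + $7,182 + $1,284 = $15,390
Ending inventory: 31 @ $20 = $620

Ending inventory = $620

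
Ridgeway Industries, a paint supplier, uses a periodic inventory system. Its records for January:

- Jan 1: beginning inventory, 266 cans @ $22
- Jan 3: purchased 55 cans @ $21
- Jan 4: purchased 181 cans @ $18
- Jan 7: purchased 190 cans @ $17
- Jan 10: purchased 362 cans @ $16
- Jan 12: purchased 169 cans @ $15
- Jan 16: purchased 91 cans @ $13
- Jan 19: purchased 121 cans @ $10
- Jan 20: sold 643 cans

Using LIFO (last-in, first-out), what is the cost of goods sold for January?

COGS = $9,120

Jan 20, 643 sold [LIFO — newest first]: 121 @ $10 + 91 @ $13 + 169 @ $15 + 262 @ $16 = $9,120
Ending inventory: 266 @ $22 + 55 @ $21 + 181 @ $18 + 190 @ $17 + 100 @ $16 = $15,095
Check: goods available $24,215 = COGS $9,120 + ending $15,095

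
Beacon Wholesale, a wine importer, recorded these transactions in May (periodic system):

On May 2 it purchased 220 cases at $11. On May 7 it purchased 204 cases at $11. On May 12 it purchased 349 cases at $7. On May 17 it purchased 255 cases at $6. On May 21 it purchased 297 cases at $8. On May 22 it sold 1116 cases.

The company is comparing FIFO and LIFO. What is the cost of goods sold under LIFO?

COGS = $8,714

FIFO COGS: 220 @ $11 + 204 @ $11 + 349 @ $7 + 255 @ $6 + 88 @ $8 = $9,341
LIFO COGS: 297 @ $8 + 255 @ $6 + 349 @ $7 + 204 @ $11 + 11 @ $11 = $8,714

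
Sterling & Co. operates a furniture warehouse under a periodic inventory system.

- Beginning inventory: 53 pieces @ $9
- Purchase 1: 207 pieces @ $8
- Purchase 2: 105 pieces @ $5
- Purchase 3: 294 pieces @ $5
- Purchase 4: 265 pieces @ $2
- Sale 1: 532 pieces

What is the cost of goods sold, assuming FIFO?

COGS = $3,493

Sale 1 (532) [FIFO — oldest first]: 53 @ $9 + 207 @ $8 + 105 @ $5 + 167 @ $5 = $3,493
Ending inventory: 127 @ $5 + 265 @ $2 = $1,165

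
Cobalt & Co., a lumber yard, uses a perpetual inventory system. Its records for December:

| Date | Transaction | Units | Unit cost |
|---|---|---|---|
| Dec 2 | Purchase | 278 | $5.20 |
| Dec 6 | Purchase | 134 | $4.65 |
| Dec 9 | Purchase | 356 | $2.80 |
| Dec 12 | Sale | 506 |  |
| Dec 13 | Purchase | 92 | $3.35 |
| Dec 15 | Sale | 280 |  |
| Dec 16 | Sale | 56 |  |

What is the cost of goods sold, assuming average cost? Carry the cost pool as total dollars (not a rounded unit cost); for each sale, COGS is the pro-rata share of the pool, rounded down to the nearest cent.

After Dec 2: 278 on hand, pool $1,445.60 (≈ $5.2000 each)
After Dec 6: 412 on hand, pool $2,068.70 (≈ $5.0211 each)
After Dec 9: 768 on hand, pool $3,065.50 (≈ $3.9915 each)
Dec 12, sell 506: 506/768 × $3,065.50 → $2,019.71
After Dec 13: 354 on hand, pool $1,353.99 (≈ $3.8248 each)
Dec 15, sell 280: 280/354 × $1,353.99 → $1,070.95
Dec 16, sell 56: 56/74 × $283.04 → $214.19
Total COGS = $2,019.71 + $1,070.95 + $214.19 = $3,304.85
Ending inventory (cost pool remaining) = $68.85
Check: goods available $3,373.70 = COGS $3,304.85 + ending $68.85

COGS = $3,304.85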